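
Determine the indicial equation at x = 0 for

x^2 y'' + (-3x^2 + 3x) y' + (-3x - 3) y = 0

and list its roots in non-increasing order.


Divide by x^2 to reach normal form y'' + P_1(x) y' + P_2(x) y = 0 with P_1(x) = -3 + 3/x and P_2(x) = -3/x - 3/x^2.
x = 0 is a singular point because the y'-coefficient -3 + 3/x has a pole at x = 0 and the y-coefficient -3/x - 3/x^2 has a pole at x = 0.
It is a regular singular point because x P_1(x) = p(x) = 3 - 3x and x^2 P_2(x) = q(x) = -3x - 3 are polynomials, hence analytic at x = 0.
p(0) = 3,  q(0) = -3.
Indicial equation: r(r-1) + p(0) r + q(0) = 0, i.e. r^2 + (p(0) - 1) r + q(0) = 0, i.e. r^2 + 2 r - 3 = 0.
Discriminant: (2)^2 - 4(-3) = 16, so r = (-2 ± 4)/2.
Solving: r_1 = 1, r_2 = -3.

indicial: r^2 + 2 r - 3 = 0; roots r_1 = 1, r_2 = -3


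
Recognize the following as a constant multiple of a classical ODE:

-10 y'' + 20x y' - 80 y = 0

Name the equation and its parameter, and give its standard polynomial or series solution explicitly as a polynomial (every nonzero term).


All three coefficients share the factor -10; dividing through by -10 gives  y'' - 2x y' + 8 y = 0.
This matches the Hermite equation y'' - 2x y' + 2n y = 0 with 2n = 8, so n = 4; the polynomial solution is H_4(x).
With y = sum_k a_k x^k, matching x^k gives (k+2)(k+1) a_{k+2} = 2(k - n) a_k = 2(k - 4) a_k. The right side vanishes at k = 4, so the series with the parity of 4 terminates at degree 4.
Standard normalization: leading coefficient of H_n is 2^n, so a_4 = 2^4 = 16. Work downward with a_k = (k+1)(k+2) a_{k+2} / (2(k - n)):
  a_2 = (3)(4)(16) / (2(2 - 4)) = 192/(-4) = -48
  a_0 = (1)(2)(-48) / (2(0 - 4)) = -96/(-8) = 12
Hence H_4(x) = 16 x^4 - 48 x^2 + 12.

H_4(x); series = 16 x^4 - 48 x^2 + 12


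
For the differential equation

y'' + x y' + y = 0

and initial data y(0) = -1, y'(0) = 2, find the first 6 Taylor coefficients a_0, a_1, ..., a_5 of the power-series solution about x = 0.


Ansatz: y(x) = sum_{n>=0} a_n x^n, so y'(x) = sum_{n>=1} n a_n x^(n-1) and y''(x) = sum_{n>=2} n(n-1) a_n x^(n-2).
Substitute into P(x) y'' + Q(x) y' + R(x) y = 0 with P(x) = 1, Q(x) = x, R(x) = 1, and match powers of x.
Initial conditions: a_0 = -1, a_1 = 2.
Setting the coefficient of each power of x to zero and solving order by order (substituting the coefficients already found):
  x^0: 2 a_2 + a_0 = 0  ->  2 a_2 = -a_0 = 1  ->  a_2 = 1/2
  x^1: 6 a_3 + 2 a_1 = 0  ->  6 a_3 = -2 a_1 = -4  ->  a_3 = -2/3
  x^2: 12 a_4 + 3 a_2 = 0  ->  12 a_4 = -3 a_2 = -3/2  ->  a_4 = -1/8
  x^3: 20 a_5 + 4 a_3 = 0  ->  20 a_5 = -4 a_3 = 8/3  ->  a_5 = 2/15
Truncated series: y(x) = -1 + 2 x + (1/2) x^2 - (2/3) x^3 - (1/8) x^4 + (2/15) x^5 + O(x^6).

a_0 = -1; a_1 = 2; a_2 = 1/2; a_3 = -2/3; a_4 = -1/8; a_5 = 2/15


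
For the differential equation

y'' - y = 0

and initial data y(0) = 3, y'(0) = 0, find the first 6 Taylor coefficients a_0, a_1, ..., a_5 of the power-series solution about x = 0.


Ansatz: y(x) = sum_{n>=0} a_n x^n, so y'(x) = sum_{n>=1} n a_n x^(n-1) and y''(x) = sum_{n>=2} n(n-1) a_n x^(n-2).
Substitute into P(x) y'' + Q(x) y' + R(x) y = 0 with P(x) = 1, Q(x) = 0, R(x) = -1, and match powers of x.
Initial conditions: a_0 = 3, a_1 = 0.
Setting the coefficient of each power of x to zero and solving order by order (substituting the coefficients already found):
  x^0: 2 a_2 - a_0 = 0  ->  2 a_2 = a_0 = 3  ->  a_2 = 3/2
  x^1: 6 a_3 - a_1 = 0  ->  6 a_3 = a_1 = 0  ->  a_3 = 0
  x^2: 12 a_4 - a_2 = 0  ->  12 a_4 = a_2 = 3/2  ->  a_4 = 1/8
  x^3: 20 a_5 - a_3 = 0  ->  20 a_5 = a_3 = 0  ->  a_5 = 0
Truncated series: y(x) = 3 + (3/2) x^2 + (1/8) x^4 + O(x^6).

a_0 = 3; a_1 = 0; a_2 = 3/2; a_3 = 0; a_4 = 1/8; a_5 = 0


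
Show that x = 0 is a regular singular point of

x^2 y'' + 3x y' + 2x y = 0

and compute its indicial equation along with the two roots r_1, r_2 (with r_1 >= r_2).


Divide by x^2 to reach normal form y'' + P_1(x) y' + P_2(x) y = 0 with P_1(x) = 3/x and P_2(x) = 2/x.
x = 0 is a singular point because the y'-coefficient 3/x has a pole at x = 0 and the y-coefficient 2/x has a pole at x = 0.
It is a regular singular point because x P_1(x) = p(x) = 3 and x^2 P_2(x) = q(x) = 2x are polynomials, hence analytic at x = 0.
p(0) = 3,  q(0) = 0.
Indicial equation: r(r-1) + p(0) r + q(0) = 0, i.e. r^2 + (p(0) - 1) r + q(0) = 0, i.e. r^2 + 2 r = 0.
Discriminant: (2)^2 - 4(0) = 4, so r = (-2 ± 2)/2.
Solving: r_1 = 0, r_2 = -2.

indicial: r^2 + 2 r = 0; roots r_1 = 0, r_2 = -2


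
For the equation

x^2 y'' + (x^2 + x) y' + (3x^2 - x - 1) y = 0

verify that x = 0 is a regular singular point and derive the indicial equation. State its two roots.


Divide by x^2 to reach normal form y'' + P_1(x) y' + P_2(x) y = 0 with P_1(x) = 1 + 1/x and P_2(x) = 3 - 1/x - 1/x^2.
x = 0 is a singular point because the y'-coefficient 1 + 1/x has a pole at x = 0 and the y-coefficient 3 - 1/x - 1/x^2 has a pole at x = 0.
It is a regular singular point because x P_1(x) = p(x) = x + 1 and x^2 P_2(x) = q(x) = 3x^2 - x - 1 are polynomials, hence analytic at x = 0.
p(0) = 1,  q(0) = -1.
Indicial equation: r(r-1) + p(0) r + q(0) = 0, i.e. r^2 + (p(0) - 1) r + q(0) = 0, i.e. r^2 - 1 = 0.
Discriminant: (0)^2 - 4(-1) = 4, so r = (0 ± 2)/2.
Solving: r_1 = 1, r_2 = -1.

indicial: r^2 - 1 = 0; roots r_1 = 1, r_2 = -1


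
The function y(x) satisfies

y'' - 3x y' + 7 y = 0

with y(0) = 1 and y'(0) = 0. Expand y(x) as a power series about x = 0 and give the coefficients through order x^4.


Ansatz: y(x) = sum_{n>=0} a_n x^n, so y'(x) = sum_{n>=1} n a_n x^(n-1) and y''(x) = sum_{n>=2} n(n-1) a_n x^(n-2).
Substitute into P(x) y'' + Q(x) y' + R(x) y = 0 with P(x) = 1, Q(x) = -3x, R(x) = 7, and match powers of x.
Initial conditions: a_0 = 1, a_1 = 0.
Setting the coefficient of each power of x to zero and solving order by order (substituting the coefficients already found):
  x^0: 2 a_2 + 7 a_0 = 0  ->  2 a_2 = -7 a_0 = -7  ->  a_2 = -7/2
  x^1: 6 a_3 + 4 a_1 = 0  ->  6 a_3 = -4 a_1 = 0  ->  a_3 = 0
  x^2: 12 a_4 + a_2 = 0  ->  12 a_4 = -a_2 = 7/2  ->  a_4 = 7/24
Truncated series: y(x) = 1 - (7/2) x^2 + (7/24) x^4 + O(x^5).

a_0 = 1; a_1 = 0; a_2 = -7/2; a_3 = 0; a_4 = 7/24


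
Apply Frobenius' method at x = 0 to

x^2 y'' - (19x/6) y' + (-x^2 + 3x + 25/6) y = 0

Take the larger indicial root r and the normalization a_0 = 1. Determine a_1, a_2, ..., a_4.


Write in Frobenius form y'' + (p(x)/x) y' + (q(x)/x^2) y = 0:
  p(x) = -19/6,  q(x) = -x^2 + 3x + 25/6.
Indicial equation: r(r-1) + (-19/6) r + (25/6) = 0 -> roots r_1 = 5/2, r_2 = 5/3.
Take r = r_1 = 5/2. Let y(x) = x^r sum_{n>=0} a_n x^n with a_0 = 1.
Substitute y = x^r sum a_n x^n and match x^{r+n}. The recurrence is
  D(n) a_n + 3 a_{n-1} - 1 a_{n-2} = 0,  where D(n) = (r+n)(r+n-1) + (-19/6)(r+n) + (25/6).
  a_n = [-3 a_{n-1} + 1 a_{n-2}] / D(n).
Since the indicial polynomial factors as (r - r_1)(r - r_2), D(n) = (r_1 + n - r_1)(r_1 + n - r_2) = n(n + 5/6).
Evaluating step by step (a_0 = 1):
  n = 1: D(1) = 1(1 + 5/6) = 11/6; numerator = -3(1) = -3; a_1 = (-3)/(11/6) = -18/11
  n = 2: D(2) = 2(2 + 5/6) = 17/3; numerator = -3(-18/11) + 1(1) = 65/11; a_2 = (65/11)/(17/3) = 195/187
  n = 3: D(3) = 3(3 + 5/6) = 23/2; numerator = -3(195/187) + 1(-18/11) = -81/17; a_3 = (-81/17)/(23/2) = -162/391
  n = 4: D(4) = 4(4 + 5/6) = 58/3; numerator = -3(-162/391) + 1(195/187) = 9831/4301; a_4 = (9831/4301)/(58/3) = 1017/8602

r = 5/2; a_0 = 1; a_1 = -18/11; a_2 = 195/187; a_3 = -162/391; a_4 = 1017/8602


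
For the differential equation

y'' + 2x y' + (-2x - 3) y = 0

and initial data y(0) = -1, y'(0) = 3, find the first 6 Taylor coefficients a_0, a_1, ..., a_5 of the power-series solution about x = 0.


Ansatz: y(x) = sum_{n>=0} a_n x^n, so y'(x) = sum_{n>=1} n a_n x^(n-1) and y''(x) = sum_{n>=2} n(n-1) a_n x^(n-2).
Substitute into P(x) y'' + Q(x) y' + R(x) y = 0 with P(x) = 1, Q(x) = 2x, R(x) = -2x - 3, and match powers of x.
Initial conditions: a_0 = -1, a_1 = 3.
Setting the coefficient of each power of x to zero and solving order by order (substituting the coefficients already found):
  x^0: 2 a_2 - 3 a_0 = 0  ->  2 a_2 = 3 a_0 = -3  ->  a_2 = -3/2
  x^1: 6 a_3 - a_1 - 2 a_0 = 0  ->  6 a_3 = a_1 + 2 a_0 = 1  ->  a_3 = 1/6
  x^2: 12 a_4 + a_2 - 2 a_1 = 0  ->  12 a_4 = -a_2 + 2 a_1 = 15/2  ->  a_4 = 5/8
  x^3: 20 a_5 + 3 a_3 - 2 a_2 = 0  ->  20 a_5 = -3 a_3 + 2 a_2 = -7/2  ->  a_5 = -7/40
Truncated series: y(x) = -1 + 3 x - (3/2) x^2 + (1/6) x^3 + (5/8) x^4 - (7/40) x^5 + O(x^6).

a_0 = -1; a_1 = 3; a_2 = -3/2; a_3 = 1/6; a_4 = 5/8; a_5 = -7/40


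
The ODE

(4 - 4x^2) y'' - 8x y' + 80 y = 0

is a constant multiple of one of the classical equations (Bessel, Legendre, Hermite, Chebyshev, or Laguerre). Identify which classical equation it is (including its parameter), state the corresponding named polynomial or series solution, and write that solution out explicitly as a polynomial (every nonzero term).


All three coefficients share the factor 4; dividing through by 4 gives  (1 - x^2) y'' - 2x y' + 20 y = 0.
This matches the Legendre equation (1 - x^2) y'' - 2x y' + n(n+1) y = 0 (note the -2x y' term) with n(n+1) = 20, so n = 4; the polynomial solution is P_4(x).
With y = sum_k a_k x^k, matching x^k gives (k+2)(k+1) a_{k+2} = [k(k+1) - n(n+1)] a_k = (k - 4)(k + 5) a_k. The right side vanishes at k = 4, so the series with the parity of 4 terminates at degree 4.
Standard normalization (P_n(1) = 1): leading coefficient (2n)!/(2^n (n!)^2) = 40320/(16*576) = 35/8, so a_4 = 35/8. Work downward with a_k = (k+1)(k+2) a_{k+2} / ((k - 4)(k + 5)):
  a_2 = (3)(4)(35/8) / ((2 - 4)(2 + 5)) = (105/2)/(-14) = -15/4
  a_0 = (1)(2)(-15/4) / ((0 - 4)(0 + 5)) = (-15/2)/(-20) = 3/8
Hence P_4(x) = 35 x^4/8 - 15 x^2/4 + 3/8.

P_4(x); series = 35 x^4/8 - 15 x^2/4 + 3/8


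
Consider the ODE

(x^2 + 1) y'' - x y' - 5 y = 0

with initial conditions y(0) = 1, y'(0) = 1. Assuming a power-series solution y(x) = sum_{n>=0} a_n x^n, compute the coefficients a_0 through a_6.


Ansatz: y(x) = sum_{n>=0} a_n x^n, so y'(x) = sum_{n>=1} n a_n x^(n-1) and y''(x) = sum_{n>=2} n(n-1) a_n x^(n-2).
Substitute into P(x) y'' + Q(x) y' + R(x) y = 0 with P(x) = x^2 + 1, Q(x) = -x, R(x) = -5, and match powers of x.
Initial conditions: a_0 = 1, a_1 = 1.
Setting the coefficient of each power of x to zero and solving order by order (substituting the coefficients already found):
  x^0: 2 a_2 - 5 a_0 = 0  ->  2 a_2 = 5 a_0 = 5  ->  a_2 = 5/2
  x^1: 6 a_3 - 6 a_1 = 0  ->  6 a_3 = 6 a_1 = 6  ->  a_3 = 1
  x^2: 12 a_4 - 5 a_2 = 0  ->  12 a_4 = 5 a_2 = 25/2  ->  a_4 = 25/24
  x^3: 20 a_5 - 2 a_3 = 0  ->  20 a_5 = 2 a_3 = 2  ->  a_5 = 1/10
  x^4: 30 a_6 + 3 a_4 = 0  ->  30 a_6 = -3 a_4 = -25/8  ->  a_6 = -5/48
Truncated series: y(x) = 1 + x + (5/2) x^2 + x^3 + (25/24) x^4 + (1/10) x^5 - (5/48) x^6 + O(x^7).

a_0 = 1; a_1 = 1; a_2 = 5/2; a_3 = 1; a_4 = 25/24; a_5 = 1/10; a_6 = -5/48


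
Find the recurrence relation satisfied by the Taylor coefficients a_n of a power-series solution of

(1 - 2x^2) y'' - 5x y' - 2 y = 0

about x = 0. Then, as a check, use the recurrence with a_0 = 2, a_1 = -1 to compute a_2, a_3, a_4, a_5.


Substitute y = sum_n a_n x^n.
(1 - 2 x^2) y'' contributes (n+2)(n+1) a_{n+2} - 2 n(n-1) a_n at x^n.
-5 x y'(x) contributes -5 n a_n at x^n.
-2 y(x) contributes -2 a_n at x^n.
Matching x^n: (n+2)(n+1) a_{n+2} + (-2 n(n-1) - 5 n - 2) a_n = 0.
Thus a_{n+2} = (2 n(n-1) + 5 n + 2) / ((n+1)(n+2)) * a_n.

Check with a_0 = 2, a_1 = -1 (apply the recurrence for n = 0, 1, 2, 3): a_0 = 2, a_1 = -1, a_2 = 2, a_3 = -7/6, a_4 = 8/3, a_5 = -203/120.

a_(n+2) = (2 n(n-1) + 5 n + 2) / ((n+1)(n+2)) * a_n; check: a_0 = 2, a_1 = -1, a_2 = 2, a_3 = -7/6, a_4 = 8/3, a_5 = -203/120


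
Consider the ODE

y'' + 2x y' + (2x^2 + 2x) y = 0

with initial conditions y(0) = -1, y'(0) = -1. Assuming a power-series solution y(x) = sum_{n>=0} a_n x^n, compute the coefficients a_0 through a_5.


Ansatz: y(x) = sum_{n>=0} a_n x^n, so y'(x) = sum_{n>=1} n a_n x^(n-1) and y''(x) = sum_{n>=2} n(n-1) a_n x^(n-2).
Substitute into P(x) y'' + Q(x) y' + R(x) y = 0 with P(x) = 1, Q(x) = 2x, R(x) = 2x^2 + 2x, and match powers of x.
Initial conditions: a_0 = -1, a_1 = -1.
Setting the coefficient of each power of x to zero and solving order by order (substituting the coefficients already found):
  x^0: 2 a_2 = 0  ->  a_2 = 0
  x^1: 6 a_3 + 2 a_1 + 2 a_0 = 0  ->  6 a_3 = -2 a_1 - 2 a_0 = 4  ->  a_3 = 2/3
  x^2: 12 a_4 + 4 a_2 + 2 a_1 + 2 a_0 = 0  ->  12 a_4 = -4 a_2 - 2 a_1 - 2 a_0 = 4  ->  a_4 = 1/3
  x^3: 20 a_5 + 6 a_3 + 2 a_2 + 2 a_1 = 0  ->  20 a_5 = -6 a_3 - 2 a_2 - 2 a_1 = -2  ->  a_5 = -1/10
Truncated series: y(x) = -1 - x + (2/3) x^3 + (1/3) x^4 - (1/10) x^5 + O(x^6).

a_0 = -1; a_1 = -1; a_2 = 0; a_3 = 2/3; a_4 = 1/3; a_5 = -1/10


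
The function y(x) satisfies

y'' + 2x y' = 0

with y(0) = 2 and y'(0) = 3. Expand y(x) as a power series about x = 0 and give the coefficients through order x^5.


Ansatz: y(x) = sum_{n>=0} a_n x^n, so y'(x) = sum_{n>=1} n a_n x^(n-1) and y''(x) = sum_{n>=2} n(n-1) a_n x^(n-2).
Substitute into P(x) y'' + Q(x) y' + R(x) y = 0 with P(x) = 1, Q(x) = 2x, R(x) = 0, and match powers of x.
Initial conditions: a_0 = 2, a_1 = 3.
Setting the coefficient of each power of x to zero and solving order by order (substituting the coefficients already found):
  x^0: 2 a_2 = 0  ->  a_2 = 0
  x^1: 6 a_3 + 2 a_1 = 0  ->  6 a_3 = -2 a_1 = -6  ->  a_3 = -1
  x^2: 12 a_4 + 4 a_2 = 0  ->  12 a_4 = -4 a_2 = 0  ->  a_4 = 0
  x^3: 20 a_5 + 6 a_3 = 0  ->  20 a_5 = -6 a_3 = 6  ->  a_5 = 3/10
Truncated series: y(x) = 2 + 3 x - x^3 + (3/10) x^5 + O(x^6).

a_0 = 2; a_1 = 3; a_2 = 0; a_3 = -1; a_4 = 0; a_5 = 3/10


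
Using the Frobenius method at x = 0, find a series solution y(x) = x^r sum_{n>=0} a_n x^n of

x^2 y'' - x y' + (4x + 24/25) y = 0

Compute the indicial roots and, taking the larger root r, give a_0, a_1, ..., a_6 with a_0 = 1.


Write in Frobenius form y'' + (p(x)/x) y' + (q(x)/x^2) y = 0:
  p(x) = -1,  q(x) = 4x + 24/25.
Indicial equation: r(r-1) + (-1) r + (24/25) = 0 -> roots r_1 = 6/5, r_2 = 4/5.
Take r = r_1 = 6/5. Let y(x) = x^r sum_{n>=0} a_n x^n with a_0 = 1.
Substitute y = x^r sum a_n x^n and match x^{r+n}. The recurrence is
  D(n) a_n + 4 a_{n-1} = 0,  where D(n) = (r+n)(r+n-1) + (-1)(r+n) + (24/25).
  a_n = -4 / D(n) * a_{n-1}.
Since the indicial polynomial factors as (r - r_1)(r - r_2), D(n) = (r_1 + n - r_1)(r_1 + n - r_2) = n(n + 2/5).
Evaluating step by step (a_0 = 1):
  n = 1: D(1) = 1(1 + 2/5) = 7/5; numerator = -4(1) = -4; a_1 = (-4)/(7/5) = -20/7
  n = 2: D(2) = 2(2 + 2/5) = 24/5; numerator = -4(-20/7) = 80/7; a_2 = (80/7)/(24/5) = 50/21
  n = 3: D(3) = 3(3 + 2/5) = 51/5; numerator = -4(50/21) = -200/21; a_3 = (-200/21)/(51/5) = -1000/1071
  n = 4: D(4) = 4(4 + 2/5) = 88/5; numerator = -4(-1000/1071) = 4000/1071; a_4 = (4000/1071)/(88/5) = 2500/11781
  n = 5: D(5) = 5(5 + 2/5) = 27; numerator = -4(2500/11781) = -10000/11781; a_5 = (-10000/11781)/(27) = -10000/318087
  n = 6: D(6) = 6(6 + 2/5) = 192/5; numerator = -4(-10000/318087) = 40000/318087; a_6 = (40000/318087)/(192/5) = 3125/954261

r = 6/5; a_0 = 1; a_1 = -20/7; a_2 = 50/21; a_3 = -1000/1071; a_4 = 2500/11781; a_5 = -10000/318087; a_6 = 3125/954261


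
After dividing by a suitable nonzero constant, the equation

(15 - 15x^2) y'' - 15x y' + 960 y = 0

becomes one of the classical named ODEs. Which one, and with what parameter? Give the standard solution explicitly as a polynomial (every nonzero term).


All three coefficients share the factor 15; dividing through by 15 gives  (1 - x^2) y'' - x y' + 64 y = 0.
This matches the Chebyshev equation (1 - x^2) y'' - x y' + n^2 y = 0 (note the -x y' term, not -2x y') with n^2 = 64, so n = 8; the polynomial solution is T_8(x).
With y = sum_k a_k x^k, matching x^k gives (k+2)(k+1) a_{k+2} = (k^2 - n^2) a_k = (k - 8)(k + 8) a_k. The right side vanishes at k = 8, so the series with the parity of 8 terminates at degree 8.
Standard normalization: leading coefficient of T_n is 2^(n-1), so a_8 = 2^7 = 128. Work downward with a_k = (k+1)(k+2) a_{k+2} / ((k - 8)(k + 8)):
  a_6 = (7)(8)(128) / ((6 - 8)(6 + 8)) = 7168/(-28) = -256
  a_4 = (5)(6)(-256) / ((4 - 8)(4 + 8)) = -7680/(-48) = 160
  a_2 = (3)(4)(160) / ((2 - 8)(2 + 8)) = 1920/(-60) = -32
  a_0 = (1)(2)(-32) / ((0 - 8)(0 + 8)) = -64/(-64) = 1
Hence T_8(x) = 128 x^8 - 256 x^6 + 160 x^4 - 32 x^2 + 1.

T_8(x); series = 128 x^8 - 256 x^6 + 160 x^4 - 32 x^2 + 1


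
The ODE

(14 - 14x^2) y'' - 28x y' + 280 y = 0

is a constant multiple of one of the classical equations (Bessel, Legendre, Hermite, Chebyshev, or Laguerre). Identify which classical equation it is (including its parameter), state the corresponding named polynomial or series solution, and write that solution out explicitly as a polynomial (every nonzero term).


All three coefficients share the factor 14; dividing through by 14 gives  (1 - x^2) y'' - 2x y' + 20 y = 0.
This matches the Legendre equation (1 - x^2) y'' - 2x y' + n(n+1) y = 0 (note the -2x y' term) with n(n+1) = 20, so n = 4; the polynomial solution is P_4(x).
With y = sum_k a_k x^k, matching x^k gives (k+2)(k+1) a_{k+2} = [k(k+1) - n(n+1)] a_k = (k - 4)(k + 5) a_k. The right side vanishes at k = 4, so the series with the parity of 4 terminates at degree 4.
Standard normalization (P_n(1) = 1): leading coefficient (2n)!/(2^n (n!)^2) = 40320/(16*576) = 35/8, so a_4 = 35/8. Work downward with a_k = (k+1)(k+2) a_{k+2} / ((k - 4)(k + 5)):
  a_2 = (3)(4)(35/8) / ((2 - 4)(2 + 5)) = (105/2)/(-14) = -15/4
  a_0 = (1)(2)(-15/4) / ((0 - 4)(0 + 5)) = (-15/2)/(-20) = 3/8
Hence P_4(x) = 35 x^4/8 - 15 x^2/4 + 3/8.

P_4(x); series = 35 x^4/8 - 15 x^2/4 + 3/8


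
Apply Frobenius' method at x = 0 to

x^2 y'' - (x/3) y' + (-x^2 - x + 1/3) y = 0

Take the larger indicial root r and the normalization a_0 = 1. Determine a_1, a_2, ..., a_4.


Write in Frobenius form y'' + (p(x)/x) y' + (q(x)/x^2) y = 0:
  p(x) = -1/3,  q(x) = -x^2 - x + 1/3.
Indicial equation: r(r-1) + (-1/3) r + (1/3) = 0 -> roots r_1 = 1, r_2 = 1/3.
Take r = r_1 = 1. Let y(x) = x^r sum_{n>=0} a_n x^n with a_0 = 1.
Substitute y = x^r sum a_n x^n and match x^{r+n}. The recurrence is
  D(n) a_n - 1 a_{n-1} - 1 a_{n-2} = 0,  where D(n) = (r+n)(r+n-1) + (-1/3)(r+n) + (1/3).
  a_n = [1 a_{n-1} + 1 a_{n-2}] / D(n).
Since the indicial polynomial factors as (r - r_1)(r - r_2), D(n) = (r_1 + n - r_1)(r_1 + n - r_2) = n(n + 2/3).
Evaluating step by step (a_0 = 1):
  n = 1: D(1) = 1(1 + 2/3) = 5/3; numerator = 1(1) = 1; a_1 = (1)/(5/3) = 3/5
  n = 2: D(2) = 2(2 + 2/3) = 16/3; numerator = 1(3/5) + 1(1) = 8/5; a_2 = (8/5)/(16/3) = 3/10
  n = 3: D(3) = 3(3 + 2/3) = 11; numerator = 1(3/10) + 1(3/5) = 9/10; a_3 = (9/10)/(11) = 9/110
  n = 4: D(4) = 4(4 + 2/3) = 56/3; numerator = 1(9/110) + 1(3/10) = 21/55; a_4 = (21/55)/(56/3) = 9/440

r = 1; a_0 = 1; a_1 = 3/5; a_2 = 3/10; a_3 = 9/110; a_4 = 9/440


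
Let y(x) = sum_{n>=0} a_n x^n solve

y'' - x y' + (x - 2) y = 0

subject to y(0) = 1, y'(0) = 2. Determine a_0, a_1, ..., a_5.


Ansatz: y(x) = sum_{n>=0} a_n x^n, so y'(x) = sum_{n>=1} n a_n x^(n-1) and y''(x) = sum_{n>=2} n(n-1) a_n x^(n-2).
Substitute into P(x) y'' + Q(x) y' + R(x) y = 0 with P(x) = 1, Q(x) = -x, R(x) = x - 2, and match powers of x.
Initial conditions: a_0 = 1, a_1 = 2.
Setting the coefficient of each power of x to zero and solving order by order (substituting the coefficients already found):
  x^0: 2 a_2 - 2 a_0 = 0  ->  2 a_2 = 2 a_0 = 2  ->  a_2 = 1
  x^1: 6 a_3 - 3 a_1 + a_0 = 0  ->  6 a_3 = 3 a_1 - a_0 = 5  ->  a_3 = 5/6
  x^2: 12 a_4 - 4 a_2 + a_1 = 0  ->  12 a_4 = 4 a_2 - a_1 = 2  ->  a_4 = 1/6
  x^3: 20 a_5 - 5 a_3 + a_2 = 0  ->  20 a_5 = 5 a_3 - a_2 = 19/6  ->  a_5 = 19/120
Truncated series: y(x) = 1 + 2 x + x^2 + (5/6) x^3 + (1/6) x^4 + (19/120) x^5 + O(x^6).

a_0 = 1; a_1 = 2; a_2 = 1; a_3 = 5/6; a_4 = 1/6; a_5 = 19/120


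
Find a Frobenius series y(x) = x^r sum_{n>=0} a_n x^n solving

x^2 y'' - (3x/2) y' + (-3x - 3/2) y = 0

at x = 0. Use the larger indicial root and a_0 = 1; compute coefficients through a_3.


Write in Frobenius form y'' + (p(x)/x) y' + (q(x)/x^2) y = 0:
  p(x) = -3/2,  q(x) = -3x - 3/2.
Indicial equation: r(r-1) + (-3/2) r + (-3/2) = 0 -> roots r_1 = 3, r_2 = -1/2.
Take r = r_1 = 3. Let y(x) = x^r sum_{n>=0} a_n x^n with a_0 = 1.
Substitute y = x^r sum a_n x^n and match x^{r+n}. The recurrence is
  D(n) a_n - 3 a_{n-1} = 0,  where D(n) = (r+n)(r+n-1) + (-3/2)(r+n) + (-3/2).
  a_n = 3 / D(n) * a_{n-1}.
Since the indicial polynomial factors as (r - r_1)(r - r_2), D(n) = (r_1 + n - r_1)(r_1 + n - r_2) = n(n + 7/2).
Evaluating step by step (a_0 = 1):
  n = 1: D(1) = 1(1 + 7/2) = 9/2; numerator = 3(1) = 3; a_1 = (3)/(9/2) = 2/3
  n = 2: D(2) = 2(2 + 7/2) = 11; numerator = 3(2/3) = 2; a_2 = (2)/(11) = 2/11
  n = 3: D(3) = 3(3 + 7/2) = 39/2; numerator = 3(2/11) = 6/11; a_3 = (6/11)/(39/2) = 4/143

r = 3; a_0 = 1; a_1 = 2/3; a_2 = 2/11; a_3 = 4/143


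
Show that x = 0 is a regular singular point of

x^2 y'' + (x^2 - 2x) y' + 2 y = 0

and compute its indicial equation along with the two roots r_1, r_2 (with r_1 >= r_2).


Divide by x^2 to reach normal form y'' + P_1(x) y' + P_2(x) y = 0 with P_1(x) = 1 - 2/x and P_2(x) = 2/x^2.
x = 0 is a singular point because the y'-coefficient 1 - 2/x has a pole at x = 0 and the y-coefficient 2/x^2 has a pole at x = 0.
It is a regular singular point because x P_1(x) = p(x) = x - 2 and x^2 P_2(x) = q(x) = 2 are polynomials, hence analytic at x = 0.
p(0) = -2,  q(0) = 2.
Indicial equation: r(r-1) + p(0) r + q(0) = 0, i.e. r^2 + (p(0) - 1) r + q(0) = 0, i.e. r^2 - 3 r + 2 = 0.
Discriminant: (-3)^2 - 4(2) = 1, so r = (3 ± 1)/2.
Solving: r_1 = 2, r_2 = 1.

indicial: r^2 - 3 r + 2 = 0; roots r_1 = 2, r_2 = 1


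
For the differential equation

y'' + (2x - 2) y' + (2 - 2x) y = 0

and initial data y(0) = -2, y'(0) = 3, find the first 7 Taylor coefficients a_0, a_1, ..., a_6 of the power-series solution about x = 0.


Ansatz: y(x) = sum_{n>=0} a_n x^n, so y'(x) = sum_{n>=1} n a_n x^(n-1) and y''(x) = sum_{n>=2} n(n-1) a_n x^(n-2).
Substitute into P(x) y'' + Q(x) y' + R(x) y = 0 with P(x) = 1, Q(x) = 2x - 2, R(x) = 2 - 2x, and match powers of x.
Initial conditions: a_0 = -2, a_1 = 3.
Setting the coefficient of each power of x to zero and solving order by order (substituting the coefficients already found):
  x^0: 2 a_2 - 2 a_1 + 2 a_0 = 0  ->  2 a_2 = 2 a_1 - 2 a_0 = 10  ->  a_2 = 5
  x^1: 6 a_3 - 4 a_2 + 4 a_1 - 2 a_0 = 0  ->  6 a_3 = 4 a_2 - 4 a_1 + 2 a_0 = 4  ->  a_3 = 2/3
  x^2: 12 a_4 - 6 a_3 + 6 a_2 - 2 a_1 = 0  ->  12 a_4 = 6 a_3 - 6 a_2 + 2 a_1 = -20  ->  a_4 = -5/3
  x^3: 20 a_5 - 8 a_4 + 8 a_3 - 2 a_2 = 0  ->  20 a_5 = 8 a_4 - 8 a_3 + 2 a_2 = -26/3  ->  a_5 = -13/30
  x^4: 30 a_6 - 10 a_5 + 10 a_4 - 2 a_3 = 0  ->  30 a_6 = 10 a_5 - 10 a_4 + 2 a_3 = 41/3  ->  a_6 = 41/90
Truncated series: y(x) = -2 + 3 x + 5 x^2 + (2/3) x^3 - (5/3) x^4 - (13/30) x^5 + (41/90) x^6 + O(x^7).

a_0 = -2; a_1 = 3; a_2 = 5; a_3 = 2/3; a_4 = -5/3; a_5 = -13/30; a_6 = 41/90


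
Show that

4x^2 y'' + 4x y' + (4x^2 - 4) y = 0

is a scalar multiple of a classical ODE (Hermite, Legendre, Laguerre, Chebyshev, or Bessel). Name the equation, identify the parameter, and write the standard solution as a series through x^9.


All three coefficients share the factor 4; dividing through by 4 gives  x^2 y'' + x y' + (x^2 - 1) y = 0.
This matches the Bessel equation x^2 y'' + x y' + (x^2 - nu^2) y = 0 with nu^2 = 1, so nu = 1; the solution bounded at x = 0 is J_1(x).
Frobenius at x = 0: indicial roots ±nu; for r = nu the recurrence k(k + 2nu) c_k = -c_{k-2} gives the standard series J_nu(x) = sum_{k>=0} (-1)^k / (k! (k+nu)!) (x/2)^(2k+nu). Evaluate the first 5 terms:
  k = 0: (-1)^0 / (0! * 1! * 2^1) x^1 = 1/(1*1*2) x^1 = (1/2) x^1
  k = 1: (-1)^1 / (1! * 2! * 2^3) x^3 = -1/(1*2*8) x^3 = (-1/16) x^3
  k = 2: (-1)^2 / (2! * 3! * 2^5) x^5 = 1/(2*6*32) x^5 = (1/384) x^5
  k = 3: (-1)^3 / (3! * 4! * 2^7) x^7 = -1/(6*24*128) x^7 = (-1/18432) x^7
  k = 4: (-1)^4 / (4! * 5! * 2^9) x^9 = 1/(24*120*512) x^9 = (1/1474560) x^9
Hence J_1(x) = x^9/1474560 - x^7/18432 + x^5/384 - x^3/16 + x/2 + ....

J_1(x); series = x^9/1474560 - x^7/18432 + x^5/384 - x^3/16 + x/2


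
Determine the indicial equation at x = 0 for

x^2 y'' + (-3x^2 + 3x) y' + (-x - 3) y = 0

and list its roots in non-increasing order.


Divide by x^2 to reach normal form y'' + P_1(x) y' + P_2(x) y = 0 with P_1(x) = -3 + 3/x and P_2(x) = -1/x - 3/x^2.
x = 0 is a singular point because the y'-coefficient -3 + 3/x has a pole at x = 0 and the y-coefficient -1/x - 3/x^2 has a pole at x = 0.
It is a regular singular point because x P_1(x) = p(x) = 3 - 3x and x^2 P_2(x) = q(x) = -x - 3 are polynomials, hence analytic at x = 0.
p(0) = 3,  q(0) = -3.
Indicial equation: r(r-1) + p(0) r + q(0) = 0, i.e. r^2 + (p(0) - 1) r + q(0) = 0, i.e. r^2 + 2 r - 3 = 0.
Discriminant: (2)^2 - 4(-3) = 16, so r = (-2 ± 4)/2.
Solving: r_1 = 1, r_2 = -3.

indicial: r^2 + 2 r - 3 = 0; roots r_1 = 1, r_2 = -3


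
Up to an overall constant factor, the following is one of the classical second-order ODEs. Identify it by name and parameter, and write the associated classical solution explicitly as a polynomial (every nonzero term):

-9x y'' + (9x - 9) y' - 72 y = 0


All three coefficients share the factor -9; dividing through by -9 gives  x y'' + (1 - x) y' + 8 y = 0.
This matches the Laguerre equation x y'' + (1 - x) y' + n y = 0 with n = 8; the polynomial solution is L_8(x).
With y = sum_k a_k x^k, matching x^k gives (k+1)k a_{k+1} + (k+1) a_{k+1} - k a_k + n a_k = 0, i.e. (k+1)^2 a_{k+1} = (k - n) a_k = (k - 8) a_k. The right side vanishes at k = 8, so the series terminates at degree 8.
Standard normalization L_n(0) = 1 gives a_0 = 1. Work upward with a_{k+1} = (k - 8) a_k / (k+1)^2:
  a_1 = (0 - 8)(1) / 1^2 = -8/1 = -8
  a_2 = (1 - 8)(-8) / 2^2 = 56/4 = 14
  a_3 = (2 - 8)(14) / 3^2 = -84/9 = -28/3
  a_4 = (3 - 8)(-28/3) / 4^2 = (140/3)/16 = 35/12
  a_5 = (4 - 8)(35/12) / 5^2 = (-35/3)/25 = -7/15
  a_6 = (5 - 8)(-7/15) / 6^2 = (7/5)/36 = 7/180
  a_7 = (6 - 8)(7/180) / 7^2 = (-7/90)/49 = -1/630
  a_8 = (7 - 8)(-1/630) / 8^2 = (1/630)/64 = 1/40320
Hence L_8(x) = x^8/40320 - x^7/630 + 7 x^6/180 - 7 x^5/15 + 35 x^4/12 - 28 x^3/3 + 14 x^2 - 8 x + 1.

L_8(x); series = x^8/40320 - x^7/630 + 7 x^6/180 - 7 x^5/15 + 35 x^4/12 - 28 x^3/3 + 14 x^2 - 8 x + 1


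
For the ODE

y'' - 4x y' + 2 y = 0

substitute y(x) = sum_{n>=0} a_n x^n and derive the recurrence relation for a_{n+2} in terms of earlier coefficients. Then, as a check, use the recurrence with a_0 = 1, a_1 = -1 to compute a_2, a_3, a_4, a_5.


Substitute y = sum_n a_n x^n.
y''(x) has coefficient (n+2)(n+1) a_{n+2} at x^n;
-4 x y'(x) has coefficient -4 n a_n at x^n (shift);
2 y(x) has coefficient 2 a_n at x^n.
Matching x^n: (n+2)(n+1) a_{n+2} + (-4n + 2) a_n = 0.
Thus a_{n+2} = (4n - 2) / ((n+1)(n+2)) * a_n.

Check with a_0 = 1, a_1 = -1 (apply the recurrence for n = 0, 1, 2, 3): a_0 = 1, a_1 = -1, a_2 = -1, a_3 = -1/3, a_4 = -1/2, a_5 = -1/6.

a_(n+2) = (4n - 2) / ((n+1)(n+2)) * a_n; check: a_0 = 1, a_1 = -1, a_2 = -1, a_3 = -1/3, a_4 = -1/2, a_5 = -1/6


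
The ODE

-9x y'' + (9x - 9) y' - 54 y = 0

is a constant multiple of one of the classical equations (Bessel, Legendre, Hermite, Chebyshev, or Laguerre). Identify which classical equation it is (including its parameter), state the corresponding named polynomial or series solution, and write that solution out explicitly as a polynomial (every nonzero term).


All three coefficients share the factor -9; dividing through by -9 gives  x y'' + (1 - x) y' + 6 y = 0.
This matches the Laguerre equation x y'' + (1 - x) y' + n y = 0 with n = 6; the polynomial solution is L_6(x).
With y = sum_k a_k x^k, matching x^k gives (k+1)k a_{k+1} + (k+1) a_{k+1} - k a_k + n a_k = 0, i.e. (k+1)^2 a_{k+1} = (k - n) a_k = (k - 6) a_k. The right side vanishes at k = 6, so the series terminates at degree 6.
Standard normalization L_n(0) = 1 gives a_0 = 1. Work upward with a_{k+1} = (k - 6) a_k / (k+1)^2:
  a_1 = (0 - 6)(1) / 1^2 = -6/1 = -6
  a_2 = (1 - 6)(-6) / 2^2 = 30/4 = 15/2
  a_3 = (2 - 6)(15/2) / 3^2 = -30/9 = -10/3
  a_4 = (3 - 6)(-10/3) / 4^2 = 10/16 = 5/8
  a_5 = (4 - 6)(5/8) / 5^2 = (-5/4)/25 = -1/20
  a_6 = (5 - 6)(-1/20) / 6^2 = (1/20)/36 = 1/720
Hence L_6(x) = x^6/720 - x^5/20 + 5 x^4/8 - 10 x^3/3 + 15 x^2/2 - 6 x + 1.

L_6(x); series = x^6/720 - x^5/20 + 5 x^4/8 - 10 x^3/3 + 15 x^2/2 - 6 x + 1


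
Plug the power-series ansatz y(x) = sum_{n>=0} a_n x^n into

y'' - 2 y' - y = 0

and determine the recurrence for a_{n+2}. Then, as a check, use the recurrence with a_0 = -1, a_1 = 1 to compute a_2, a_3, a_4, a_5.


Substitute y = sum_n a_n x^n.
y''(x) has coefficient (n+2)(n+1) a_{n+2} at x^n;
-2 y'(x) has coefficient -2 (n+1) a_{n+1} at x^n;
-y(x) has coefficient -1 a_n at x^n.
Matching x^n: (n+2)(n+1) a_{n+2} - 2 (n+1) a_{n+1} - 1 a_n = 0.
Thus a_{n+2} = [2 (n+1) a_{n+1} + 1 a_n] / ((n+1)(n+2)).

Check with a_0 = -1, a_1 = 1 (apply the recurrence for n = 0, 1, 2, 3): a_0 = -1, a_1 = 1, a_2 = 1/2, a_3 = 1/2, a_4 = 7/24, a_5 = 17/120.

a_(n+2) = [2 (n+1) a_(n+1) + 1 a_n] / ((n+1)(n+2)); check: a_0 = -1, a_1 = 1, a_2 = 1/2, a_3 = 1/2, a_4 = 7/24, a_5 = 17/120


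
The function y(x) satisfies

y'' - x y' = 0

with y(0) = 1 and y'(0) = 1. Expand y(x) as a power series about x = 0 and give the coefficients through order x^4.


Ansatz: y(x) = sum_{n>=0} a_n x^n, so y'(x) = sum_{n>=1} n a_n x^(n-1) and y''(x) = sum_{n>=2} n(n-1) a_n x^(n-2).
Substitute into P(x) y'' + Q(x) y' + R(x) y = 0 with P(x) = 1, Q(x) = -x, R(x) = 0, and match powers of x.
Initial conditions: a_0 = 1, a_1 = 1.
Setting the coefficient of each power of x to zero and solving order by order (substituting the coefficients already found):
  x^0: 2 a_2 = 0  ->  a_2 = 0
  x^1: 6 a_3 - a_1 = 0  ->  6 a_3 = a_1 = 1  ->  a_3 = 1/6
  x^2: 12 a_4 - 2 a_2 = 0  ->  12 a_4 = 2 a_2 = 0  ->  a_4 = 0
Truncated series: y(x) = 1 + x + (1/6) x^3 + O(x^5).

a_0 = 1; a_1 = 1; a_2 = 0; a_3 = 1/6; a_4 = 0


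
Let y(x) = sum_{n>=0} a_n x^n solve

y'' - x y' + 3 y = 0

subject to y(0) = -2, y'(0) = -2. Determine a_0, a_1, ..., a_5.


Ansatz: y(x) = sum_{n>=0} a_n x^n, so y'(x) = sum_{n>=1} n a_n x^(n-1) and y''(x) = sum_{n>=2} n(n-1) a_n x^(n-2).
Substitute into P(x) y'' + Q(x) y' + R(x) y = 0 with P(x) = 1, Q(x) = -x, R(x) = 3, and match powers of x.
Initial conditions: a_0 = -2, a_1 = -2.
Setting the coefficient of each power of x to zero and solving order by order (substituting the coefficients already found):
  x^0: 2 a_2 + 3 a_0 = 0  ->  2 a_2 = -3 a_0 = 6  ->  a_2 = 3
  x^1: 6 a_3 + 2 a_1 = 0  ->  6 a_3 = -2 a_1 = 4  ->  a_3 = 2/3
  x^2: 12 a_4 + a_2 = 0  ->  12 a_4 = -a_2 = -3  ->  a_4 = -1/4
  x^3: 20 a_5 = 0  ->  a_5 = 0
Truncated series: y(x) = -2 - 2 x + 3 x^2 + (2/3) x^3 - (1/4) x^4 + O(x^6).

a_0 = -2; a_1 = -2; a_2 = 3; a_3 = 2/3; a_4 = -1/4; a_5 = 0


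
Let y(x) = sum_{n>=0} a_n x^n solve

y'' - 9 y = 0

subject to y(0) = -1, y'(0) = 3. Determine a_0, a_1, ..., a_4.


Ansatz: y(x) = sum_{n>=0} a_n x^n, so y'(x) = sum_{n>=1} n a_n x^(n-1) and y''(x) = sum_{n>=2} n(n-1) a_n x^(n-2).
Substitute into P(x) y'' + Q(x) y' + R(x) y = 0 with P(x) = 1, Q(x) = 0, R(x) = -9, and match powers of x.
Initial conditions: a_0 = -1, a_1 = 3.
Setting the coefficient of each power of x to zero and solving order by order (substituting the coefficients already found):
  x^0: 2 a_2 - 9 a_0 = 0  ->  2 a_2 = 9 a_0 = -9  ->  a_2 = -9/2
  x^1: 6 a_3 - 9 a_1 = 0  ->  6 a_3 = 9 a_1 = 27  ->  a_3 = 9/2
  x^2: 12 a_4 - 9 a_2 = 0  ->  12 a_4 = 9 a_2 = -81/2  ->  a_4 = -27/8
Truncated series: y(x) = -1 + 3 x - (9/2) x^2 + (9/2) x^3 - (27/8) x^4 + O(x^5).

a_0 = -1; a_1 = 3; a_2 = -9/2; a_3 = 9/2; a_4 = -27/8


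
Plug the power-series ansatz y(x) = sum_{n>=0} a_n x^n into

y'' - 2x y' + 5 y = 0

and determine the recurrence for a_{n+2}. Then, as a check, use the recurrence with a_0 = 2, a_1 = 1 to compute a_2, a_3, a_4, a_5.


Substitute y = sum_n a_n x^n.
y''(x) has coefficient (n+2)(n+1) a_{n+2} at x^n;
-2 x y'(x) has coefficient -2 n a_n at x^n (shift);
5 y(x) has coefficient 5 a_n at x^n.
Matching x^n: (n+2)(n+1) a_{n+2} + (-2n + 5) a_n = 0.
Thus a_{n+2} = (2n - 5) / ((n+1)(n+2)) * a_n.

Check with a_0 = 2, a_1 = 1 (apply the recurrence for n = 0, 1, 2, 3): a_0 = 2, a_1 = 1, a_2 = -5, a_3 = -1/2, a_4 = 5/12, a_5 = -1/40.

a_(n+2) = (2n - 5) / ((n+1)(n+2)) * a_n; check: a_0 = 2, a_1 = 1, a_2 = -5, a_3 = -1/2, a_4 = 5/12, a_5 = -1/40


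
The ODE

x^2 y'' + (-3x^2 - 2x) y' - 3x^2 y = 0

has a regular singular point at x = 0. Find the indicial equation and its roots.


Divide by x^2 to reach normal form y'' + P_1(x) y' + P_2(x) y = 0 with P_1(x) = -3 - 2/x and P_2(x) = -3.
x = 0 is a singular point because the y'-coefficient -3 - 2/x has a pole at x = 0.
It is a regular singular point because x P_1(x) = p(x) = -3x - 2 and x^2 P_2(x) = q(x) = -3x^2 are polynomials, hence analytic at x = 0.
p(0) = -2,  q(0) = 0.
Indicial equation: r(r-1) + p(0) r + q(0) = 0, i.e. r^2 + (p(0) - 1) r + q(0) = 0, i.e. r^2 - 3 r = 0.
Discriminant: (-3)^2 - 4(0) = 9, so r = (3 ± 3)/2.
Solving: r_1 = 3, r_2 = 0.

indicial: r^2 - 3 r = 0; roots r_1 = 3, r_2 = 0


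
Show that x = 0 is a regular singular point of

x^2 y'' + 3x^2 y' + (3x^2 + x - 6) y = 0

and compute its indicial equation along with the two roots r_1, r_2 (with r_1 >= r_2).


Divide by x^2 to reach normal form y'' + P_1(x) y' + P_2(x) y = 0 with P_1(x) = 3 and P_2(x) = 3 + 1/x - 6/x^2.
x = 0 is a singular point because the y-coefficient 3 + 1/x - 6/x^2 has a pole at x = 0.
It is a regular singular point because x P_1(x) = p(x) = 3x and x^2 P_2(x) = q(x) = 3x^2 + x - 6 are polynomials, hence analytic at x = 0.
p(0) = 0,  q(0) = -6.
Indicial equation: r(r-1) + p(0) r + q(0) = 0, i.e. r^2 + (p(0) - 1) r + q(0) = 0, i.e. r^2 - 1 r - 6 = 0.
Discriminant: (-1)^2 - 4(-6) = 25, so r = (1 ± 5)/2.
Solving: r_1 = 3, r_2 = -2.

indicial: r^2 - 1 r - 6 = 0; roots r_1 = 3, r_2 = -2


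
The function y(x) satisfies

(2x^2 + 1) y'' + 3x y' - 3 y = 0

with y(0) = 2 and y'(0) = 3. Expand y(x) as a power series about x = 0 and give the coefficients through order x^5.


Ansatz: y(x) = sum_{n>=0} a_n x^n, so y'(x) = sum_{n>=1} n a_n x^(n-1) and y''(x) = sum_{n>=2} n(n-1) a_n x^(n-2).
Substitute into P(x) y'' + Q(x) y' + R(x) y = 0 with P(x) = 2x^2 + 1, Q(x) = 3x, R(x) = -3, and match powers of x.
Initial conditions: a_0 = 2, a_1 = 3.
Setting the coefficient of each power of x to zero and solving order by order (substituting the coefficients already found):
  x^0: 2 a_2 - 3 a_0 = 0  ->  2 a_2 = 3 a_0 = 6  ->  a_2 = 3
  x^1: 6 a_3 = 0  ->  a_3 = 0
  x^2: 12 a_4 + 7 a_2 = 0  ->  12 a_4 = -7 a_2 = -21  ->  a_4 = -7/4
  x^3: 20 a_5 + 18 a_3 = 0  ->  20 a_5 = -18 a_3 = 0  ->  a_5 = 0
Truncated series: y(x) = 2 + 3 x + 3 x^2 - (7/4) x^4 + O(x^6).

a_0 = 2; a_1 = 3; a_2 = 3; a_3 = 0; a_4 = -7/4; a_5 = 0


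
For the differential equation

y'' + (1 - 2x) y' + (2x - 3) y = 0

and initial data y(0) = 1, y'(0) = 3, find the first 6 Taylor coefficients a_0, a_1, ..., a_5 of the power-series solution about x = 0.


Ansatz: y(x) = sum_{n>=0} a_n x^n, so y'(x) = sum_{n>=1} n a_n x^(n-1) and y''(x) = sum_{n>=2} n(n-1) a_n x^(n-2).
Substitute into P(x) y'' + Q(x) y' + R(x) y = 0 with P(x) = 1, Q(x) = 1 - 2x, R(x) = 2x - 3, and match powers of x.
Initial conditions: a_0 = 1, a_1 = 3.
Setting the coefficient of each power of x to zero and solving order by order (substituting the coefficients already found):
  x^0: 2 a_2 + a_1 - 3 a_0 = 0  ->  2 a_2 = -a_1 + 3 a_0 = 0  ->  a_2 = 0
  x^1: 6 a_3 + 2 a_2 - 5 a_1 + 2 a_0 = 0  ->  6 a_3 = -2 a_2 + 5 a_1 - 2 a_0 = 13  ->  a_3 = 13/6
  x^2: 12 a_4 + 3 a_3 - 7 a_2 + 2 a_1 = 0  ->  12 a_4 = -3 a_3 + 7 a_2 - 2 a_1 = -25/2  ->  a_4 = -25/24
  x^3: 20 a_5 + 4 a_4 - 9 a_3 + 2 a_2 = 0  ->  20 a_5 = -4 a_4 + 9 a_3 - 2 a_2 = 71/3  ->  a_5 = 71/60
Truncated series: y(x) = 1 + 3 x + (13/6) x^3 - (25/24) x^4 + (71/60) x^5 + O(x^6).

a_0 = 1; a_1 = 3; a_2 = 0; a_3 = 13/6; a_4 = -25/24; a_5 = 71/60


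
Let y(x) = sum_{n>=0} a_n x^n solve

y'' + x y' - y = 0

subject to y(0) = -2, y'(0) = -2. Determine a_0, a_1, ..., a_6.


Ansatz: y(x) = sum_{n>=0} a_n x^n, so y'(x) = sum_{n>=1} n a_n x^(n-1) and y''(x) = sum_{n>=2} n(n-1) a_n x^(n-2).
Substitute into P(x) y'' + Q(x) y' + R(x) y = 0 with P(x) = 1, Q(x) = x, R(x) = -1, and match powers of x.
Initial conditions: a_0 = -2, a_1 = -2.
Setting the coefficient of each power of x to zero and solving order by order (substituting the coefficients already found):
  x^0: 2 a_2 - a_0 = 0  ->  2 a_2 = a_0 = -2  ->  a_2 = -1
  x^1: 6 a_3 = 0  ->  a_3 = 0
  x^2: 12 a_4 + a_2 = 0  ->  12 a_4 = -a_2 = 1  ->  a_4 = 1/12
  x^3: 20 a_5 + 2 a_3 = 0  ->  20 a_5 = -2 a_3 = 0  ->  a_5 = 0
  x^4: 30 a_6 + 3 a_4 = 0  ->  30 a_6 = -3 a_4 = -1/4  ->  a_6 = -1/120
Truncated series: y(x) = -2 - 2 x - x^2 + (1/12) x^4 - (1/120) x^6 + O(x^7).

a_0 = -2; a_1 = -2; a_2 = -1; a_3 = 0; a_4 = 1/12; a_5 = 0; a_6 = -1/120


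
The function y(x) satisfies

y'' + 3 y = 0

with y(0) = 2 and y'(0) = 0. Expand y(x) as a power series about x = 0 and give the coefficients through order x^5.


Ansatz: y(x) = sum_{n>=0} a_n x^n, so y'(x) = sum_{n>=1} n a_n x^(n-1) and y''(x) = sum_{n>=2} n(n-1) a_n x^(n-2).
Substitute into P(x) y'' + Q(x) y' + R(x) y = 0 with P(x) = 1, Q(x) = 0, R(x) = 3, and match powers of x.
Initial conditions: a_0 = 2, a_1 = 0.
Setting the coefficient of each power of x to zero and solving order by order (substituting the coefficients already found):
  x^0: 2 a_2 + 3 a_0 = 0  ->  2 a_2 = -3 a_0 = -6  ->  a_2 = -3
  x^1: 6 a_3 + 3 a_1 = 0  ->  6 a_3 = -3 a_1 = 0  ->  a_3 = 0
  x^2: 12 a_4 + 3 a_2 = 0  ->  12 a_4 = -3 a_2 = 9  ->  a_4 = 3/4
  x^3: 20 a_5 + 3 a_3 = 0  ->  20 a_5 = -3 a_3 = 0  ->  a_5 = 0
Truncated series: y(x) = 2 - 3 x^2 + (3/4) x^4 + O(x^6).

a_0 = 2; a_1 = 0; a_2 = -3; a_3 = 0; a_4 = 3/4; a_5 = 0


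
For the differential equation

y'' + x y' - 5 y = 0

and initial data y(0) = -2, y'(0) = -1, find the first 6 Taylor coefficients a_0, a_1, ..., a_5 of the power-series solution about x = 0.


Ansatz: y(x) = sum_{n>=0} a_n x^n, so y'(x) = sum_{n>=1} n a_n x^(n-1) and y''(x) = sum_{n>=2} n(n-1) a_n x^(n-2).
Substitute into P(x) y'' + Q(x) y' + R(x) y = 0 with P(x) = 1, Q(x) = x, R(x) = -5, and match powers of x.
Initial conditions: a_0 = -2, a_1 = -1.
Setting the coefficient of each power of x to zero and solving order by order (substituting the coefficients already found):
  x^0: 2 a_2 - 5 a_0 = 0  ->  2 a_2 = 5 a_0 = -10  ->  a_2 = -5
  x^1: 6 a_3 - 4 a_1 = 0  ->  6 a_3 = 4 a_1 = -4  ->  a_3 = -2/3
  x^2: 12 a_4 - 3 a_2 = 0  ->  12 a_4 = 3 a_2 = -15  ->  a_4 = -5/4
  x^3: 20 a_5 - 2 a_3 = 0  ->  20 a_5 = 2 a_3 = -4/3  ->  a_5 = -1/15
Truncated series: y(x) = -2 - x - 5 x^2 - (2/3) x^3 - (5/4) x^4 - (1/15) x^5 + O(x^6).

a_0 = -2; a_1 = -1; a_2 = -5; a_3 = -2/3; a_4 = -5/4; a_5 = -1/15


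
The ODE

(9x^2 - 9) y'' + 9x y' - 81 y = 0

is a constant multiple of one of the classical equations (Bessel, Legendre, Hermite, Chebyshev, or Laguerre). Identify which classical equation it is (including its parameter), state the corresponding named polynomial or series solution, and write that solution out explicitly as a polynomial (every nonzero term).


All three coefficients share the factor -9; dividing through by -9 gives  (1 - x^2) y'' - x y' + 9 y = 0.
This matches the Chebyshev equation (1 - x^2) y'' - x y' + n^2 y = 0 (note the -x y' term, not -2x y') with n^2 = 9, so n = 3; the polynomial solution is T_3(x).
With y = sum_k a_k x^k, matching x^k gives (k+2)(k+1) a_{k+2} = (k^2 - n^2) a_k = (k - 3)(k + 3) a_k. The right side vanishes at k = 3, so the series with the parity of 3 terminates at degree 3.
Standard normalization: leading coefficient of T_n is 2^(n-1), so a_3 = 2^2 = 4. Work downward with a_k = (k+1)(k+2) a_{k+2} / ((k - 3)(k + 3)):
  a_1 = (2)(3)(4) / ((1 - 3)(1 + 3)) = 24/(-8) = -3
Hence T_3(x) = 4 x^3 - 3 x.

T_3(x); series = 4 x^3 - 3 x


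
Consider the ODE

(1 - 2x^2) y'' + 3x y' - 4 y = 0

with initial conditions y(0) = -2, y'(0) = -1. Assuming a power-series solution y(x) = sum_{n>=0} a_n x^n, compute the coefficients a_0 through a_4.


Ansatz: y(x) = sum_{n>=0} a_n x^n, so y'(x) = sum_{n>=1} n a_n x^(n-1) and y''(x) = sum_{n>=2} n(n-1) a_n x^(n-2).
Substitute into P(x) y'' + Q(x) y' + R(x) y = 0 with P(x) = 1 - 2x^2, Q(x) = 3x, R(x) = -4, and match powers of x.
Initial conditions: a_0 = -2, a_1 = -1.
Setting the coefficient of each power of x to zero and solving order by order (substituting the coefficients already found):
  x^0: 2 a_2 - 4 a_0 = 0  ->  2 a_2 = 4 a_0 = -8  ->  a_2 = -4
  x^1: 6 a_3 - a_1 = 0  ->  6 a_3 = a_1 = -1  ->  a_3 = -1/6
  x^2: 12 a_4 - 2 a_2 = 0  ->  12 a_4 = 2 a_2 = -8  ->  a_4 = -2/3
Truncated series: y(x) = -2 - x - 4 x^2 - (1/6) x^3 - (2/3) x^4 + O(x^5).

a_0 = -2; a_1 = -1; a_2 = -4; a_3 = -1/6; a_4 = -2/3
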